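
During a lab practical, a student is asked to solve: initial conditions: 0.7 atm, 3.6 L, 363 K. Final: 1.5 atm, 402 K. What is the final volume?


P1V1/T1 = P2V2/T2
V2 = P1V1T2/(T1P2)
= 0.7×3.6×402/(363×1.5)
= 1.86 L

1.86 L


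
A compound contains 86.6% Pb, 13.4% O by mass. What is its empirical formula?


Assume 100 g sample. Moles of each element:
  Pb: 86.6/207.2 = 0.418 mol
  O: 13.4/16.0 = 0.838 mol
Divide by smallest (0.418):
  Pb: 0.418/0.418 = 1.0
  O: 0.838/0.418 = 2.0
Empirical formula: PbO2

PbO2


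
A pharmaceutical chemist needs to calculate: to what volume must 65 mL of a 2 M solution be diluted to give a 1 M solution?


C1V1 = C2V2
2 × 65 = 1 × V2
V2 = 130/1 = 130.0 mL

130.0 mL


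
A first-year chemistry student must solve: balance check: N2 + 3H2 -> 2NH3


Equation: N2 + 3H2 -> 2NH3
Check atoms: H: 6=6, N: 2=2
Balanced

Yes, balanced


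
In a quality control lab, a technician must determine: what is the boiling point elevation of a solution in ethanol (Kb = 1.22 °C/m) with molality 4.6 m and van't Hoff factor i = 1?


ΔTb = Kb × m × i
= 1.22 × 4.6 × 1
= 5.612 °C

5.612 °C


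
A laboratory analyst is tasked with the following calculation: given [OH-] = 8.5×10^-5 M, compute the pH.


pOH = -log10([OH-]) = -log10(8.5×10^-5)
= 5 - log10(8.5) = 4.07
pH = 14 - pOH = 14 - 4.07 = 9.93

9.93


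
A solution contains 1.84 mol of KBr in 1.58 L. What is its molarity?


M = n/V = 1.84/1.58 = 1.165 mol/L

1.165 M


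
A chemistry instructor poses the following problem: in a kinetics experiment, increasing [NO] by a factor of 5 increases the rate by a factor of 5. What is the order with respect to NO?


rate ∝ [NO]^n
5^n = 5 → n = 1
Order in NO: 1

1


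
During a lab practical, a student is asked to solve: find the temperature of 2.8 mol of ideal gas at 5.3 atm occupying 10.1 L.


PV = nRT  (R = 0.08206 L·atm/(mol·K))
T = PV/(nR) = 5.3×10.1/(2.8×0.08206)
= 53.53/0.229768
= 232.97 K

232.97 K


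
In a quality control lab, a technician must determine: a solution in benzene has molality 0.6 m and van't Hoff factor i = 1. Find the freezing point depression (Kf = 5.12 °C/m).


ΔTf = Kf × m × i
= 5.12 × 0.6 × 1
= 3.072 °C

3.072 °C


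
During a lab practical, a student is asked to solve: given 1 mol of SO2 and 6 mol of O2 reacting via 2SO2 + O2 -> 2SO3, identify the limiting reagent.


Mole ratio available / coefficient:
  SO2: 1/2 = 0.500
  O2: 6/1 = 6.000
Smaller ratio is limiting.

SO2


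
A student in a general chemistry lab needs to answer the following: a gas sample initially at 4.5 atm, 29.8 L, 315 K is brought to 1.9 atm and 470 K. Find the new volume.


P1V1/T1 = P2V2/T2
V2 = P1V1T2/(T1P2)
= 4.5×29.8×470/(315×1.9)
= 105.308 L

105.308 L


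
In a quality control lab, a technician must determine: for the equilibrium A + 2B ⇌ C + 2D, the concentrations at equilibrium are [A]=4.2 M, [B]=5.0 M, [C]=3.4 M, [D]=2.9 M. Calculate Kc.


Kc = [C][D]^2/([A][B]^2)
= (3.4^1 × 2.9^2)/(4.2^1 × 5.0^2)
= 28.594/105
= 0.2723

0.2723


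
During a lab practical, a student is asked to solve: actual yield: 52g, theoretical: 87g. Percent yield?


% yield = actual/theoretical × 100
= 52/87 × 100
= 59.77%

59.77%


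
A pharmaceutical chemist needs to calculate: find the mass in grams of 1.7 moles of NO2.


M(NO2) = 46.01 g/mol
mass = n × M = 1.7 × 46.01 = 78.22 g

78.22 g


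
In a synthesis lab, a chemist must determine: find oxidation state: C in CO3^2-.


x + 3(-2) = -2, so x = +4
Oxidation number: +4

+4


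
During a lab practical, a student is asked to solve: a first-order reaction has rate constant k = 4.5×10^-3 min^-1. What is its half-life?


t½ = ln2/k = 0.693147/(4.5×10^-3 min^-1)
= 154.0 min

154.0 min


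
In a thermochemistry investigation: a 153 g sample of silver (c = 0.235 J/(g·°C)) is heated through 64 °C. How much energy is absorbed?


q = mcΔT = 153 × 0.235 × 64
= 2301.12 J

2301.12 J


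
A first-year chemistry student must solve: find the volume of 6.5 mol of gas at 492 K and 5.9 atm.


PV = nRT  (R = 0.08206 L·atm/(mol·K))
V = nRT/P = 6.5×0.08206×492/5.9
= 44.479 L

44.479 L


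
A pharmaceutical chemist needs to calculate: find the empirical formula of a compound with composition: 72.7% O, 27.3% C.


Assume 100 g sample. Moles of each element:
  O: 72.7/16.0 = 4.544 mol
  C: 27.3/12.01 = 2.273 mol
Divide by smallest (2.273):
  O: 4.544/2.273 = 2.0
  C: 2.273/2.273 = 1.0
Empirical formula: CO2

CO2


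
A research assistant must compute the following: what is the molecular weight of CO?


M(CO) = 1×12.01 + 1×16.0
= 12.01 + 16.0
= 28.01 g/mol

28.01 g/mol


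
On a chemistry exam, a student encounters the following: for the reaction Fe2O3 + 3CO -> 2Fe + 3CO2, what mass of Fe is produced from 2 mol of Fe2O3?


Mole ratio Fe:Fe2O3 = 2:1
n(Fe) = 2 × 2/1 = 4.000 mol
mass = 4.000 × 55.85 = 223.4 g

223.4 g


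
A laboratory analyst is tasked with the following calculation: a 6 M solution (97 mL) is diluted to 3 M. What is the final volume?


C1V1 = C2V2
6 × 97 = 3 × V2
V2 = 582/3 = 194.0 mL

194.0 mL


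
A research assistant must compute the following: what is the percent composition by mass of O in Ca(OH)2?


M(Ca(OH)2) = 1×40.08 + 2×16.0 + 2×1.008 = 74.096 g/mol
Mass of O = 2 × 16.0 = 32.00 g/mol
% O = 32.00/74.096 × 100 = 43.19%

43.19%


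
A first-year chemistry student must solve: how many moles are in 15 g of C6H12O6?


M(C6H12O6) = 180.16 g/mol
n = mass/M = 15/180.16 = 0.0833 mol

0.0833 mol


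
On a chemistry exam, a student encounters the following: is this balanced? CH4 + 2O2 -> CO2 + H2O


Equation: CH4 + 2O2 -> CO2 + H2O
Check atoms: C: 1=1, H: 4≠2, O: 4≠3
Not balanced

No, not balanced


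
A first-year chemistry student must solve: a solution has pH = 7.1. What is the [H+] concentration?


[H+] = 10^(-pH) = 10^(-7.1)
= 7.94×10^-8 M

7.94×10^-8 M


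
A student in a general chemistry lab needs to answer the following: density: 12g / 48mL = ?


ρ = mass/volume
= 12/48
= 0.25 g/mL

0.25 g/mL


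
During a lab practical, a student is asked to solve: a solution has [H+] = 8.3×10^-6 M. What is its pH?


pH = -log10([H+]) = -log10(8.3×10^-6)
= 6 - log10(8.3)
= 6 - 0.92
= 5.08

5.08


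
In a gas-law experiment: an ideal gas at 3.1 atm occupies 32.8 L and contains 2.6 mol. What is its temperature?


PV = nRT  (R = 0.08206 L·atm/(mol·K))
T = PV/(nR) = 3.1×32.8/(2.6×0.08206)
= 101.68/0.213356
= 476.57 K

476.57 K


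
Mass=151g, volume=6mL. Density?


ρ = mass/volume
= 151/6
= 25.167 g/mL

25.167 g/mL


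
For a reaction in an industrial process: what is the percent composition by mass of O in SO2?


M(SO2) = 1×32.07 + 2×16.0 = 64.07 g/mol
Mass of O = 2 × 16.0 = 32.00 g/mol
% O = 32.00/64.07 × 100 = 49.95%

49.95%


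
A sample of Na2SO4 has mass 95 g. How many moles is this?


M(Na2SO4) = 142.05 g/mol
n = mass/M = 95/142.05 = 0.6688 mol

0.6688 mol


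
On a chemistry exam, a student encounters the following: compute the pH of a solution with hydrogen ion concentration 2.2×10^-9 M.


pH = -log10([H+]) = -log10(2.2×10^-9)
= 9 - log10(2.2)
= 9 - 0.34
= 8.66

8.66


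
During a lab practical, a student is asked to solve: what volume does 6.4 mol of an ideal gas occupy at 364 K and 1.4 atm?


PV = nRT  (R = 0.08206 L·atm/(mol·K))
V = nRT/P = 6.4×0.08206×364/1.4
= 136.548 L

136.548 L


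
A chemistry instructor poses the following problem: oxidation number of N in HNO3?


(+1) + x + 3(-2) = 0, so x = +5
Oxidation number: +5

+5


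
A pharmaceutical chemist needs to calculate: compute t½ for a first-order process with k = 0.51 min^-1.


t½ = ln2/k = 0.693147/(0.51 min^-1)
= 1.359 min

1.359 min


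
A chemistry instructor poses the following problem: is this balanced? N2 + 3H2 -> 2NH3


Equation: N2 + 3H2 -> 2NH3
Check atoms: H: 6=6, N: 2=2
Balanced

Yes, balanced


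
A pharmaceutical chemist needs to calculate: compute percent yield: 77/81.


% yield = actual/theoretical × 100
= 77/81 × 100
= 95.06%

95.06%


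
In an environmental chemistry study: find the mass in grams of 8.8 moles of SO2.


M(SO2) = 64.07 g/mol
mass = n × M = 8.8 × 64.07 = 563.82 g

563.82 g


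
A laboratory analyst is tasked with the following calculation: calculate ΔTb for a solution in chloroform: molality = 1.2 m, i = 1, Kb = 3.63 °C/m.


ΔTb = Kb × m × i
= 3.63 × 1.2 × 1
= 4.356 °C

4.356 °C


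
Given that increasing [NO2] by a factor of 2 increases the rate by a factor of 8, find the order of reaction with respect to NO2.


rate ∝ [NO2]^n
2^n = 8 → n = 3
Order in NO2: 3

3


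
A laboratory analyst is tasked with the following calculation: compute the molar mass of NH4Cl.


M(NH4Cl) = 1×14.01 + 4×1.008 + 1×35.45
= 14.01 + 4.03 + 35.45
= 53.49 g/mol

53.49 g/mol


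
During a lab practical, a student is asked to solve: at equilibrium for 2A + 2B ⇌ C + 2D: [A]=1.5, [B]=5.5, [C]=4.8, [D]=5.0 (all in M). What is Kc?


Kc = [C][D]^2/([A]^2[B]^2)
= (4.8^1 × 5.0^2)/(1.5^2 × 5.5^2)
= 120/68.0625
= 1.763

1.763


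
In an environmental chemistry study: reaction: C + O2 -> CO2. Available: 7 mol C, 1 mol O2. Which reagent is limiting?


Mole ratio available / coefficient:
  C: 7/1 = 7.000
  O2: 1/1 = 1.000
Smaller ratio is limiting.

O2


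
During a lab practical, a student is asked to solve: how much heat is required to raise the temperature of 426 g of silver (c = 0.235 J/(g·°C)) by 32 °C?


q = mcΔT = 426 × 0.235 × 32
= 3203.52 J

3203.52 J


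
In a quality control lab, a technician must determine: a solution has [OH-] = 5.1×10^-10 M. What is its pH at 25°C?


pOH = -log10([OH-]) = -log10(5.1×10^-10)
= 10 - log10(5.1) = 9.29
pH = 14 - pOH = 14 - 9.29 = 4.71

4.71


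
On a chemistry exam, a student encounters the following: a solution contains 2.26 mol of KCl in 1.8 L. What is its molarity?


M = n/V = 2.26/1.8 = 1.256 mol/L

1.256 M


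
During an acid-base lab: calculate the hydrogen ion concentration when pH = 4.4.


[H+] = 10^(-pH) = 10^(-4.4)
= 3.98×10^-5 M

3.98×10^-5 M


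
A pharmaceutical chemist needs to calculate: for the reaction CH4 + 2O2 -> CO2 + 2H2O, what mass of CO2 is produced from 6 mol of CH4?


Mole ratio CO2:CH4 = 1:1
n(CO2) = 6 × 1/1 = 6.000 mol
mass = 6.000 × 44.01 = 264.06 g

264.06 g


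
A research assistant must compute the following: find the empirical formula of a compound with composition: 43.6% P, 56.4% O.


Assume 100 g sample. Moles of each element:
  P: 43.6/30.97 = 1.408 mol
  O: 56.4/16.0 = 3.525 mol
Divide by smallest (1.408):
  P: 1.408/1.408 = 1.0
  O: 3.525/1.408 = 2.5
Multiply all ratios by 2 to obtain whole numbers.
Empirical formula: P2O5

P2O5


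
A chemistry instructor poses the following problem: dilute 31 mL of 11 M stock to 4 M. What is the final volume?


C1V1 = C2V2
11 × 31 = 4 × V2
V2 = 341/4 = 85.25 mL

85.25 mL


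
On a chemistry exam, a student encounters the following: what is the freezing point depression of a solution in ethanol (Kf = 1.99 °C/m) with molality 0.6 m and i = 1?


ΔTf = Kf × m × i
= 1.99 × 0.6 × 1
= 1.194 °C

1.194 °C


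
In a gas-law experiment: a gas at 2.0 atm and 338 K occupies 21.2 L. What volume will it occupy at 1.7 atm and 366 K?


P1V1/T1 = P2V2/T2
V2 = P1V1T2/(T1P2)
= 2.0×21.2×366/(338×1.7)
= 27.007 L

27.007 L


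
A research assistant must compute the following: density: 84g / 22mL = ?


ρ = mass/volume
= 84/22
= 3.818 g/mL

3.818 g/mL


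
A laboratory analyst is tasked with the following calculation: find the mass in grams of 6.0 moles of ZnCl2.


M(ZnCl2) = 136.28 g/mol
mass = n × M = 6.0 × 136.28 = 817.68 g

817.68 g


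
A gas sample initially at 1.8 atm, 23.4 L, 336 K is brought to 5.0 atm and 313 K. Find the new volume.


P1V1/T1 = P2V2/T2
V2 = P1V1T2/(T1P2)
= 1.8×23.4×313/(336×5.0)
= 7.847 L

7.847 L


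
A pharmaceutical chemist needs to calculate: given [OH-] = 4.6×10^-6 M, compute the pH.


pOH = -log10([OH-]) = -log10(4.6×10^-6)
= 6 - log10(4.6) = 5.34
pH = 14 - pOH = 14 - 5.34 = 8.66

8.66


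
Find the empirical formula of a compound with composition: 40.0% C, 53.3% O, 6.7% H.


Assume 100 g sample. Moles of each element:
  C: 40.0/12.01 = 3.331 mol
  O: 53.3/16.0 = 3.331 mol
  H: 6.7/1.008 = 6.647 mol
Divide by smallest (3.331):
  C: 3.331/3.331 = 1.0
  O: 3.331/3.331 = 1.0
  H: 6.647/3.331 = 2.0
Empirical formula: CH2O

CH2O


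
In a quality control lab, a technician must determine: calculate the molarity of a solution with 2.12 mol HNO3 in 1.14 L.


M = n/V = 2.12/1.14 = 1.860 mol/L

1.860 M


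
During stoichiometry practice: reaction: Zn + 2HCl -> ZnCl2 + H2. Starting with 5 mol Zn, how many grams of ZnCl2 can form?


Mole ratio ZnCl2:Zn = 1:1
n(ZnCl2) = 5 × 1/1 = 5.000 mol
mass = 5.000 × 136.28 = 681.4 g

681.4 g


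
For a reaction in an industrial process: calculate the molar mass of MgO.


M(MgO) = 1×24.31 + 1×16.0
= 24.31 + 16.0
= 40.31 g/mol

40.31 g/mol


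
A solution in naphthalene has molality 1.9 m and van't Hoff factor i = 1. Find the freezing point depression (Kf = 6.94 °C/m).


ΔTf = Kf × m × i
= 6.94 × 1.9 × 1
= 13.186 °C

13.186 °C


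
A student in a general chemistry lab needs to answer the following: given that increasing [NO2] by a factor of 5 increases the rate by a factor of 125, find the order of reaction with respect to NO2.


rate ∝ [NO2]^n
5^n = 125 → n = 3
Order in NO2: 3

3


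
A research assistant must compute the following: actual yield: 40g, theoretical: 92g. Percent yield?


% yield = actual/theoretical × 100
= 40/92 × 100
= 43.48%

43.48%


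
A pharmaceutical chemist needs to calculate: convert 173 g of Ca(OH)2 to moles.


M(Ca(OH)2) = 74.1 g/mol
n = mass/M = 173/74.1 = 2.3347 mol

2.3347 mol


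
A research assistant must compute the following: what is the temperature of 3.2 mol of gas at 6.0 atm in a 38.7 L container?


PV = nRT  (R = 0.08206 L·atm/(mol·K))
T = PV/(nR) = 6.0×38.7/(3.2×0.08206)
= 232.20/0.262592
= 884.26 K

884.26 K


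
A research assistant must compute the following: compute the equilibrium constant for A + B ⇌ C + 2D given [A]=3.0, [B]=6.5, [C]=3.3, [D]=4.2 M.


Kc = [C][D]^2/([A][B])
= (3.3^1 × 4.2^2)/(3.0^1 × 6.5^1)
= 58.212/19.5
= 2.985

2.985


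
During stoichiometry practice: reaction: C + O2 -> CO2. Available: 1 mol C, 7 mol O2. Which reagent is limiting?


Mole ratio available / coefficient:
  C: 1/1 = 1.000
  O2: 7/1 = 7.000
Smaller ratio is limiting.

C


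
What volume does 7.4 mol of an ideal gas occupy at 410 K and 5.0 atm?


PV = nRT  (R = 0.08206 L·atm/(mol·K))
V = nRT/P = 7.4×0.08206×410/5.0
= 49.794 L

49.794 L


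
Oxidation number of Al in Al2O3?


Al is +3
Oxidation number: +3

+3


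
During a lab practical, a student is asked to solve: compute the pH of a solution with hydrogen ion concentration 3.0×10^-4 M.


pH = -log10([H+]) = -log10(3.0×10^-4)
= 4 - log10(3.0)
= 4 - 0.48
= 3.52

3.52


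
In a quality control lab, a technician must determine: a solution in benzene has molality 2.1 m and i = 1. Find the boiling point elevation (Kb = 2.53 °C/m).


ΔTb = Kb × m × i
= 2.53 × 2.1 × 1
= 5.313 °C

5.313 °C


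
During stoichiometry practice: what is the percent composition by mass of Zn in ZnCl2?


M(ZnCl2) = 1×65.38 + 2×35.45 = 136.28 g/mol
Mass of Zn = 1 × 65.38 = 65.38 g/mol
% Zn = 65.38/136.28 × 100 = 47.97%

47.97%


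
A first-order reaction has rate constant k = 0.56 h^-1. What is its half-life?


t½ = ln2/k = 0.693147/(0.56 h^-1)
= 1.238 h

1.238 h


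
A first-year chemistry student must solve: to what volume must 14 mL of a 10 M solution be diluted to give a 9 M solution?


C1V1 = C2V2
10 × 14 = 9 × V2
V2 = 140/9 = 15.56 mL

15.56 mL


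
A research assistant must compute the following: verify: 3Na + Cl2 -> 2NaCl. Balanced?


Equation: 3Na + Cl2 -> 2NaCl
Check atoms: Cl: 2=2, Na: 3≠2
Not balanced

No, not balanced


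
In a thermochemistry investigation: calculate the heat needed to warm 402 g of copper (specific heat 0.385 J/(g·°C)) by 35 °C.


q = mcΔT = 402 × 0.385 × 35
= 5416.95 J

5416.95 J


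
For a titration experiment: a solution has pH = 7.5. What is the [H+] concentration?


[H+] = 10^(-pH) = 10^(-7.5)
= 3.16×10^-8 M

3.16×10^-8 M


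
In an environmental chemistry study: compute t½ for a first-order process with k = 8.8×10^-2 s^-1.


t½ = ln2/k = 0.693147/(8.8×10^-2 s^-1)
= 7.877 s

7.877 s


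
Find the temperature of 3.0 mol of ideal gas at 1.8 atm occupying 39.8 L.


PV = nRT  (R = 0.08206 L·atm/(mol·K))
T = PV/(nR) = 1.8×39.8/(3.0×0.08206)
= 71.64/0.246180
= 291.01 K

291.01 K


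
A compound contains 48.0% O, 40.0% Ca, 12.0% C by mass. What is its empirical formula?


Assume 100 g sample. Moles of each element:
  O: 48.0/16.0 = 3.0 mol
  Ca: 40.0/40.08 = 0.998 mol
  C: 12.0/12.01 = 0.999 mol
Divide by smallest (0.998):
  O: 3.0/0.998 = 3.01
  Ca: 0.998/0.998 = 1.0
  C: 0.999/0.998 = 1.0
Empirical formula: CaCO3

CaCO3


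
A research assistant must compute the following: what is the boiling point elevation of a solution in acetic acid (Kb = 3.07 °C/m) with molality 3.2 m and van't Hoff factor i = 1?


ΔTb = Kb × m × i
= 3.07 × 3.2 × 1
= 9.824 °C

9.824 °C


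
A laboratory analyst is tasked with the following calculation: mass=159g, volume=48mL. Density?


ρ = mass/volume
= 159/48
= 3.312 g/mL

3.312 g/mL


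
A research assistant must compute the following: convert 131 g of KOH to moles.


M(KOH) = 56.11 g/mol
n = mass/M = 131/56.11 = 2.3347 mol

2.3347 mol


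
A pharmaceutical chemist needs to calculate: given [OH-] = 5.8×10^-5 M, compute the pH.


pOH = -log10([OH-]) = -log10(5.8×10^-5)
= 5 - log10(5.8) = 4.24
pH = 14 - pOH = 14 - 4.24 = 9.76

9.76


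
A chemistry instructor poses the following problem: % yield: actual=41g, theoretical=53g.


% yield = actual/theoretical × 100
= 41/53 × 100
= 77.36%

77.36%


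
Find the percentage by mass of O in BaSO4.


M(BaSO4) = 1×137.33 + 1×32.07 + 4×16.0 = 233.40 g/mol
Mass of O = 4 × 16.0 = 64.00 g/mol
% O = 64.00/233.40 × 100 = 27.42%

27.42%


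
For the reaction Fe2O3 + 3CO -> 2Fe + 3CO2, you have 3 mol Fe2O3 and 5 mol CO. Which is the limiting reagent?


Mole ratio available / coefficient:
  Fe2O3: 3/1 = 3.000
  CO: 5/3 = 1.667
Smaller ratio is limiting.

CO


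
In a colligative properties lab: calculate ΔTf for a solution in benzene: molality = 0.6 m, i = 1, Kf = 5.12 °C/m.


ΔTf = Kf × m × i
= 5.12 × 0.6 × 1
= 3.072 °C

3.072 °C


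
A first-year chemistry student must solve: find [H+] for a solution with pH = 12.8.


[H+] = 10^(-pH) = 10^(-12.8)
= 1.58×10^-13 M

1.58×10^-13 M


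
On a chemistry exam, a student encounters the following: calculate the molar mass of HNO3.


M(HNO3) = 1×1.008 + 1×14.01 + 3×16.0
= 1.01 + 14.01 + 48.0
= 63.02 g/mol

63.02 g/mol


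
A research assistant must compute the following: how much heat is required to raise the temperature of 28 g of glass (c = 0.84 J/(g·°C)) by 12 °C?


q = mcΔT = 28 × 0.84 × 12
= 282.24 J

282.24 J


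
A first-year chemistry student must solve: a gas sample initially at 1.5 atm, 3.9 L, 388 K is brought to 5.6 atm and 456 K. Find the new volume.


P1V1/T1 = P2V2/T2
V2 = P1V1T2/(T1P2)
= 1.5×3.9×456/(388×5.6)
= 1.228 L

1.228 L


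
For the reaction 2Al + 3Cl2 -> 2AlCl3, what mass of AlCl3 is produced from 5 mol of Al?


Mole ratio AlCl3:Al = 2:2
n(AlCl3) = 5 × 2/2 = 5.000 mol
mass = 5.000 × 133.33 = 666.65 g

666.65 g


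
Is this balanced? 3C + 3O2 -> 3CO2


Equation: 3C + 3O2 -> 3CO2
Check atoms: C: 3=3, O: 6=6
Balanced

Yes, balanced


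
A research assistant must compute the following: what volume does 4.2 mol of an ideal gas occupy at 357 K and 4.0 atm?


PV = nRT  (R = 0.08206 L·atm/(mol·K))
V = nRT/P = 4.2×0.08206×357/4.0
= 30.76 L

30.76 L


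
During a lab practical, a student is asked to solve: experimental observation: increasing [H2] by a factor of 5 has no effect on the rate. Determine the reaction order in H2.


rate ∝ [H2]^n
rate ∝ [H2]^0
Order in H2: 0

0


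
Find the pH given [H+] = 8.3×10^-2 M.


pH = -log10([H+]) = -log10(8.3×10^-2)
= 2 - log10(8.3)
= 2 - 0.92
= 1.08

1.08


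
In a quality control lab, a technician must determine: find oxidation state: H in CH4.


H is +1 with nonmetals
Oxidation number: +1

+1


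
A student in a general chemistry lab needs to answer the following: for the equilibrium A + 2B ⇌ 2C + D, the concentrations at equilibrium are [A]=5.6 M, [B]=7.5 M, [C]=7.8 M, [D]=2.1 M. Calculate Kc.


Kc = [C]^2[D]/([A][B]^2)
= (7.8^2 × 2.1^1)/(5.6^1 × 7.5^2)
= 127.764/315
= 0.4056

0.4056


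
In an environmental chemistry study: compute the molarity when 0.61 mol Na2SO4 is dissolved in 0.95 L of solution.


M = n/V = 0.61/0.95 = 0.642 mol/L

0.642 M


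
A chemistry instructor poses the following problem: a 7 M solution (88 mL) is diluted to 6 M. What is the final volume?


C1V1 = C2V2
7 × 88 = 6 × V2
V2 = 616/6 = 102.67 mL

102.67 mL


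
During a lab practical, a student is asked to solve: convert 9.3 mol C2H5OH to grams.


M(C2H5OH) = 46.07 g/mol
mass = n × M = 9.3 × 46.07 = 428.45 g

428.45 g


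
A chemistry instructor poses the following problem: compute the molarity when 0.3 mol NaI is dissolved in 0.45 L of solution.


M = n/V = 0.3/0.45 = 0.667 mol/L

0.667 M


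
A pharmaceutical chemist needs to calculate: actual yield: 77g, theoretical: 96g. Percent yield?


% yield = actual/theoretical × 100
= 77/96 × 100
= 80.21%

80.21%


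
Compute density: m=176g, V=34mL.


ρ = mass/volume
= 176/34
= 5.176 g/mL

5.176 g/mL


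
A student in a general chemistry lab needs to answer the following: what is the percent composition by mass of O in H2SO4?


M(H2SO4) = 2×1.008 + 1×32.07 + 4×16.0 = 98.086 g/mol
Mass of O = 4 × 16.0 = 64.00 g/mol
% O = 64.00/98.086 × 100 = 65.25%

65.25%


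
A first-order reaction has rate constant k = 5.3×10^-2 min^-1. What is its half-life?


t½ = ln2/k = 0.693147/(5.3×10^-2 min^-1)
= 13.08 min

13.08 min


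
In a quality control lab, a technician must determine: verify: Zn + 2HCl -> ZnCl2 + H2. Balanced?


Equation: Zn + 2HCl -> ZnCl2 + H2
Check atoms: Cl: 2=2, H: 2=2, Zn: 1=1
Balanced

Yes, balanced


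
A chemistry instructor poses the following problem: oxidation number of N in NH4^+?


x + 4(+1) = +1, so x = -3
Oxidation number: -3

-3


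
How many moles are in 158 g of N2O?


M(N2O) = 44.02 g/mol
n = mass/M = 158/44.02 = 3.5893 mol

3.5893 mol


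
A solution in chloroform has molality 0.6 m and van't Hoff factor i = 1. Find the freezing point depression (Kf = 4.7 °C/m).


ΔTf = Kf × m × i
= 4.7 × 0.6 × 1
= 2.82 °C

2.82 °C


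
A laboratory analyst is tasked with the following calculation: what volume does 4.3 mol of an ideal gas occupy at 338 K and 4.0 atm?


PV = nRT  (R = 0.08206 L·atm/(mol·K))
V = nRT/P = 4.3×0.08206×338/4.0
= 29.817 L

29.817 L


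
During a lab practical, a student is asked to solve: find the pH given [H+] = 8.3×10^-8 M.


pH = -log10([H+]) = -log10(8.3×10^-8)
= 8 - log10(8.3)
= 8 - 0.92
= 7.08

7.08


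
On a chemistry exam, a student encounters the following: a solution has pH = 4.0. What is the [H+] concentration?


[H+] = 10^(-pH) = 10^(-4.0)
= 1.0×10^-4 M

1.0×10^-4 M


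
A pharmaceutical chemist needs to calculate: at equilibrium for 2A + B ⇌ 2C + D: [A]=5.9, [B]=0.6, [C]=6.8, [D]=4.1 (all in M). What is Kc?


Kc = [C]^2[D]/([A]^2[B])
= (6.8^2 × 4.1^1)/(5.9^2 × 0.6^1)
= 189.584/20.886
= 9.077

9.077


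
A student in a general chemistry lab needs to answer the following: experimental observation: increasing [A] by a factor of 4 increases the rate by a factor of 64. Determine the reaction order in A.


rate ∝ [A]^n
4^n = 64 → n = 3
Order in A: 3

3


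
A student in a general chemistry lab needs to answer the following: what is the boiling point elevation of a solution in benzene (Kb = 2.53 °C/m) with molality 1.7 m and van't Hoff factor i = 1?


ΔTb = Kb × m × i
= 2.53 × 1.7 × 1
= 4.301 °C

4.301 °C


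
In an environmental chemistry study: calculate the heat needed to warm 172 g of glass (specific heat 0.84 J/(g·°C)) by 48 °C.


q = mcΔT = 172 × 0.84 × 48
= 6935.04 J

6935.04 J


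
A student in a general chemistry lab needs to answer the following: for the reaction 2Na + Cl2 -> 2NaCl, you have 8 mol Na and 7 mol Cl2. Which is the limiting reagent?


Mole ratio available / coefficient:
  Na: 8/2 = 4.000
  Cl2: 7/1 = 7.000
Smaller ratio is limiting.

Na


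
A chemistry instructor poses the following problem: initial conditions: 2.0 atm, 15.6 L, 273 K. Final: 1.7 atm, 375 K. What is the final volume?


P1V1/T1 = P2V2/T2
V2 = P1V1T2/(T1P2)
= 2.0×15.6×375/(273×1.7)
= 25.21 L

25.21 L


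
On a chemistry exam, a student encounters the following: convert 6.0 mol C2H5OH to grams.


M(C2H5OH) = 46.07 g/mol
mass = n × M = 6.0 × 46.07 = 276.42 g

276.42 g


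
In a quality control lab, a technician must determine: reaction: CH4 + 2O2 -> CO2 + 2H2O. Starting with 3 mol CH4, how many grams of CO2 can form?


Mole ratio CO2:CH4 = 1:1
n(CO2) = 3 × 1/1 = 3.000 mol
mass = 3.000 × 44.01 = 132.03 g

132.03 g


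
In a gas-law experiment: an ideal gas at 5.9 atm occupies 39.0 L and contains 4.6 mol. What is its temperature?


PV = nRT  (R = 0.08206 L·atm/(mol·K))
T = PV/(nR) = 5.9×39.0/(4.6×0.08206)
= 230.10/0.377476
= 609.58 K

609.58 K


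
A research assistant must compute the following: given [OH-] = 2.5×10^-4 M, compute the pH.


pOH = -log10([OH-]) = -log10(2.5×10^-4)
= 4 - log10(2.5) = 3.6
pH = 14 - pOH = 14 - 3.6 = 10.4

10.4


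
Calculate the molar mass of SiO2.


M(SiO2) = 1×28.09 + 2×16.0
= 28.09 + 32.0
= 60.09 g/mol

60.09 g/mol


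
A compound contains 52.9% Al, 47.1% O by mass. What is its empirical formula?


Assume 100 g sample. Moles of each element:
  Al: 52.9/26.98 = 1.961 mol
  O: 47.1/16.0 = 2.944 mol
Divide by smallest (1.961):
  Al: 1.961/1.961 = 1.0
  O: 2.944/1.961 = 1.5
Multiply all ratios by 2 to obtain whole numbers.
Empirical formula: Al2O3

Al2O3


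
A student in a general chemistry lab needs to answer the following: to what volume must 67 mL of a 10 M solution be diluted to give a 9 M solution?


C1V1 = C2V2
10 × 67 = 9 × V2
V2 = 670/9 = 74.44 mL

74.44 mL


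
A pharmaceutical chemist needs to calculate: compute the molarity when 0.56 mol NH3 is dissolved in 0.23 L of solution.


M = n/V = 0.56/0.23 = 2.435 mol/L

2.435 M


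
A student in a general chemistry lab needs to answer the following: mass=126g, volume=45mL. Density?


ρ = mass/volume
= 126/45
= 2.8 g/mL

2.8 g/mL


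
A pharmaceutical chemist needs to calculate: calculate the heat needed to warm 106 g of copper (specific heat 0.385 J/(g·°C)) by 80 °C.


q = mcΔT = 106 × 0.385 × 80
= 3264.80 J

3264.80 J


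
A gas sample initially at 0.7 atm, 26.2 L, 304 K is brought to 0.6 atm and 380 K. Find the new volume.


P1V1/T1 = P2V2/T2
V2 = P1V1T2/(T1P2)
= 0.7×26.2×380/(304×0.6)
= 38.208 L

38.208 L


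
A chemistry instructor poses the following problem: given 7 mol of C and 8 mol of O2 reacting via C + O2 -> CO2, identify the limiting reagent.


Mole ratio available / coefficient:
  C: 7/1 = 7.000
  O2: 8/1 = 8.000
Smaller ratio is limiting.

C


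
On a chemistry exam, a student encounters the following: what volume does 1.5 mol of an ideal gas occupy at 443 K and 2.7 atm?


PV = nRT  (R = 0.08206 L·atm/(mol·K))
V = nRT/P = 1.5×0.08206×443/2.7
= 20.196 L

20.196 L


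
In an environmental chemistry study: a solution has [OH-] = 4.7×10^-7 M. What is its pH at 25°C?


pOH = -log10([OH-]) = -log10(4.7×10^-7)
= 7 - log10(4.7) = 6.33
pH = 14 - pOH = 14 - 6.33 = 7.67

7.67


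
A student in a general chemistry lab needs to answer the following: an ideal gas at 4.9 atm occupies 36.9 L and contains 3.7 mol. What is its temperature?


PV = nRT  (R = 0.08206 L·atm/(mol·K))
T = PV/(nR) = 4.9×36.9/(3.7×0.08206)
= 180.81/0.303622
= 595.51 K

595.51 K


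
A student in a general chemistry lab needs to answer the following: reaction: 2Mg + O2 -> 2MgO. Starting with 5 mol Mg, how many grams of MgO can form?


Mole ratio MgO:Mg = 2:2
n(MgO) = 5 × 2/2 = 5.000 mol
mass = 5.000 × 40.31 = 201.55 g

201.55 g


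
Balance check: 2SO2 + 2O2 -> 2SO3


Equation: 2SO2 + 2O2 -> 2SO3
Check atoms: O: 8≠6, S: 2=2
Not balanced

No, not balanced


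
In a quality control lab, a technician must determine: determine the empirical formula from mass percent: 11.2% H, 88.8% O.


Assume 100 g sample. Moles of each element:
  H: 11.2/1.008 = 11.111 mol
  O: 88.8/16.0 = 5.55 mol
Divide by smallest (5.55):
  H: 11.111/5.55 = 2.0
  O: 5.55/5.55 = 1.0
Empirical formula: H2O

H2O


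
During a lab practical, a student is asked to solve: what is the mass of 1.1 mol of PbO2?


M(PbO2) = 239.2 g/mol
mass = n × M = 1.1 × 239.2 = 263.12 g

263.12 g


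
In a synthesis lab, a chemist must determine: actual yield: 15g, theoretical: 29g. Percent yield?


% yield = actual/theoretical × 100
= 15/29 × 100
= 51.72%

51.72%


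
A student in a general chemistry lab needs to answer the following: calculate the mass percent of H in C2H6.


M(C2H6) = 2×12.01 + 6×1.008 = 30.068 g/mol
Mass of H = 6 × 1.008 = 6.048 g/mol
% H = 6.048/30.068 × 100 = 20.11%

20.11%


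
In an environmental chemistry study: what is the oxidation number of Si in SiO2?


x + 2(-2) = 0, so x = +4
Oxidation number: +4

+4


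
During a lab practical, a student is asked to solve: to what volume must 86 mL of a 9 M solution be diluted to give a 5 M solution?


C1V1 = C2V2
9 × 86 = 5 × V2
V2 = 774/5 = 154.8 mL

154.8 mL


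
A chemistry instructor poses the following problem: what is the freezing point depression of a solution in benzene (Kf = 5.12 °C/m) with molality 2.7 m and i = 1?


ΔTf = Kf × m × i
= 5.12 × 2.7 × 1
= 13.824 °C

13.824 °C


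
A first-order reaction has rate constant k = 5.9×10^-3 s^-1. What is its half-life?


t½ = ln2/k = 0.693147/(5.9×10^-3 s^-1)
= 117.5 s

117.5 s


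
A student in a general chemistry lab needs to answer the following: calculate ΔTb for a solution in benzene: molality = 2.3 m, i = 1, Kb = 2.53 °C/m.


ΔTb = Kb × m × i
= 2.53 × 2.3 × 1
= 5.819 °C

5.819 °C


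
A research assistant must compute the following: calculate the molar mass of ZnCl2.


M(ZnCl2) = 1×65.38 + 2×35.45
= 65.38 + 70.9
= 136.28 g/mol

136.28 g/mol


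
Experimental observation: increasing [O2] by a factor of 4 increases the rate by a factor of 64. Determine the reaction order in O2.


rate ∝ [O2]^n
4^n = 64 → n = 3
Order in O2: 3

3


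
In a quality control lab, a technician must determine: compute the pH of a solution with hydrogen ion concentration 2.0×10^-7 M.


pH = -log10([H+]) = -log10(2.0×10^-7)
= 7 - log10(2.0)
= 7 - 0.3
= 6.7

6.7


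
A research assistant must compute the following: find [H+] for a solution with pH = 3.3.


[H+] = 10^(-pH) = 10^(-3.3)
= 5.01×10^-4 M

5.01×10^-4 M


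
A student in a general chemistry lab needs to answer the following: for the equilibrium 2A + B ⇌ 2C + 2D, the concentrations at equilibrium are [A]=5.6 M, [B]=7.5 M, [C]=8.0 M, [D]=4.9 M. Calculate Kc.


Kc = [C]^2[D]^2/([A]^2[B])
= (8.0^2 × 4.9^2)/(5.6^2 × 7.5^1)
= 1536.64/235.2
= 6.533

6.533


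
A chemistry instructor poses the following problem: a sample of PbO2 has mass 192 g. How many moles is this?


M(PbO2) = 239.2 g/mol
n = mass/M = 192/239.2 = 0.8027 mol

0.8027 mol


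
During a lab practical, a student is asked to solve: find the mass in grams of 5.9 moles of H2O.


M(H2O) = 18.02 g/mol
mass = n × M = 5.9 × 18.02 = 106.32 g

106.32 g


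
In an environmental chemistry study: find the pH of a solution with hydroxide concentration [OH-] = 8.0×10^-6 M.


pOH = -log10([OH-]) = -log10(8.0×10^-6)
= 6 - log10(8.0) = 5.1
pH = 14 - pOH = 14 - 5.1 = 8.9

8.9


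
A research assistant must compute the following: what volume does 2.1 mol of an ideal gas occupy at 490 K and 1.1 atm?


PV = nRT  (R = 0.08206 L·atm/(mol·K))
V = nRT/P = 2.1×0.08206×490/1.1
= 76.763 L

76.763 L


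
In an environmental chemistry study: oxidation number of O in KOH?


O is usually -2
Oxidation number: -2

-2


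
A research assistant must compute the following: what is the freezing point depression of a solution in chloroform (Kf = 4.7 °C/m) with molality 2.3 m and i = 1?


ΔTf = Kf × m × i
= 4.7 × 2.3 × 1
= 10.81 °C

10.81 °C


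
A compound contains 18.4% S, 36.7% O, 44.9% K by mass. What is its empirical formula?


Assume 100 g sample. Moles of each element:
  S: 18.4/32.07 = 0.574 mol
  O: 36.7/16.0 = 2.294 mol
  K: 44.9/39.1 = 1.148 mol
Divide by smallest (0.574):
  S: 0.574/0.574 = 1.0
  O: 2.294/0.574 = 4.0
  K: 1.148/0.574 = 2.0
Empirical formula: K2SO4

K2SO4


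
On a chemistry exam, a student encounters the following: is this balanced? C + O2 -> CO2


Equation: C + O2 -> CO2
Check atoms: C: 1=1, O: 2=2
Balanced

Yes, balanced


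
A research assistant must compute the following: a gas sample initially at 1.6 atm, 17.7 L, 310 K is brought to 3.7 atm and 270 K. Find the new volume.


P1V1/T1 = P2V2/T2
V2 = P1V1T2/(T1P2)
= 1.6×17.7×270/(310×3.7)
= 6.666 L

6.666 L


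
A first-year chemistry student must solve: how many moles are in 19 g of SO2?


M(SO2) = 64.07 g/mol
n = mass/M = 19/64.07 = 0.2966 mol

0.2966 mol


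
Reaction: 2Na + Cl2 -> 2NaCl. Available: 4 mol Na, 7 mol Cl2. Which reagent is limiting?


Mole ratio available / coefficient:
  Na: 4/2 = 2.000
  Cl2: 7/1 = 7.000
Smaller ratio is limiting.

Na


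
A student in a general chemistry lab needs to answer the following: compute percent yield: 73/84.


% yield = actual/theoretical × 100
= 73/84 × 100
= 86.9%

86.9%


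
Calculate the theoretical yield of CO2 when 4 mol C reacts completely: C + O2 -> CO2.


Mole ratio CO2:C = 1:1
n(CO2) = 4 × 1/1 = 4.000 mol
mass = 4.000 × 44.01 = 176.04 g

176.04 g


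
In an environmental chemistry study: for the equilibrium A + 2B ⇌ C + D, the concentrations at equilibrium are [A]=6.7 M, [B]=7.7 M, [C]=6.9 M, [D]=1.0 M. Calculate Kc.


Kc = [C][D]/([A][B]^2)
= (6.9^1 × 1.0^1)/(6.7^1 × 7.7^2)
= 6.9/397.243
= 0.01737

0.01737


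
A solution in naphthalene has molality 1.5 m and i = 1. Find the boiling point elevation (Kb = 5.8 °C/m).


ΔTb = Kb × m × i
= 5.8 × 1.5 × 1
= 8.7 °C

8.7 °C


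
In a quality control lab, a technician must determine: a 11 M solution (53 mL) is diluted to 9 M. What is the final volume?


C1V1 = C2V2
11 × 53 = 9 × V2
V2 = 583/9 = 64.78 mL

64.78 mL


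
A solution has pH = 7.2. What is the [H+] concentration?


[H+] = 10^(-pH) = 10^(-7.2)
= 6.31×10^-8 M

6.31×10^-8 M


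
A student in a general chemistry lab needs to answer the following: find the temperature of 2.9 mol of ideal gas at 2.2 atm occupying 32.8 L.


PV = nRT  (R = 0.08206 L·atm/(mol·K))
T = PV/(nR) = 2.2×32.8/(2.9×0.08206)
= 72.16/0.237974
= 303.23 K

303.23 K


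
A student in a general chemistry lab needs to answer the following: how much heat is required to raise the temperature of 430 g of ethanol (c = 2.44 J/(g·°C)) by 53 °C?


q = mcΔT = 430 × 2.44 × 53
= 55607.60 J

55607.60 J


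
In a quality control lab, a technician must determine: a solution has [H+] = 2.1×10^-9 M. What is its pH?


pH = -log10([H+]) = -log10(2.1×10^-9)
= 9 - log10(2.1)
= 9 - 0.32
= 8.68

8.68


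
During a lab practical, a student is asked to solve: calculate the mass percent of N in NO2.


M(NO2) = 1×14.01 + 2×16.0 = 46.01 g/mol
Mass of N = 1 × 14.01 = 14.01 g/mol
% N = 14.01/46.01 × 100 = 30.45%

30.45%


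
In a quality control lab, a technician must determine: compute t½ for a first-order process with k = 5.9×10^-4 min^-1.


t½ = ln2/k = 0.693147/(5.9×10^-4 min^-1)
= 1175 min

1175 min


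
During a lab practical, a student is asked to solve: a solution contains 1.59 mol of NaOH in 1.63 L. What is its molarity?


M = n/V = 1.59/1.63 = 0.975 mol/L

0.975 M


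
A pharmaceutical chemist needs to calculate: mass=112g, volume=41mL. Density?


ρ = mass/volume
= 112/41
= 2.732 g/mL

2.732 g/mL


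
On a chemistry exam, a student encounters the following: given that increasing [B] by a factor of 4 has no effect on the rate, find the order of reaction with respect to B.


rate ∝ [B]^n
rate ∝ [B]^0
Order in B: 0

0


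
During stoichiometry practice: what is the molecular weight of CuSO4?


M(CuSO4) = 1×63.55 + 1×32.07 + 4×16.0
= 63.55 + 32.07 + 64.0
= 159.62 g/mol

159.62 g/mol


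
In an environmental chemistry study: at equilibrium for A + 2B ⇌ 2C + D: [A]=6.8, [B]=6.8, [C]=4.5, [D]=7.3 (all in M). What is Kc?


Kc = [C]^2[D]/([A][B]^2)
= (4.5^2 × 7.3^1)/(6.8^1 × 6.8^2)
= 147.825/314.432
= 0.4701

0.4701


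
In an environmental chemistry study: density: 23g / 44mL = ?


ρ = mass/volume
= 23/44
= 0.523 g/mL

0.523 g/mL


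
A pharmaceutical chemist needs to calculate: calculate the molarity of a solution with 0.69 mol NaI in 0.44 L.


M = n/V = 0.69/0.44 = 1.568 mol/L

1.568 M


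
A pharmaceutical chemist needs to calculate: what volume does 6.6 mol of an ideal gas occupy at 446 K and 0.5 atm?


PV = nRT  (R = 0.08206 L·atm/(mol·K))
V = nRT/P = 6.6×0.08206×446/0.5
= 483.104 L

483.104 L


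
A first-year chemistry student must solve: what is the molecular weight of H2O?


M(H2O) = 2×1.008 + 1×16.0
= 2.02 + 16.0
= 18.02 g/mol

18.02 g/mol


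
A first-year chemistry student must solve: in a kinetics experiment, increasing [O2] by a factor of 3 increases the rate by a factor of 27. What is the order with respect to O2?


rate ∝ [O2]^n
3^n = 27 → n = 3
Order in O2: 3

3


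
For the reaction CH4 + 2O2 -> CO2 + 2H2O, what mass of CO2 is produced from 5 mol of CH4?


Mole ratio CO2:CH4 = 1:1
n(CO2) = 5 × 1/1 = 5.000 mol
mass = 5.000 × 44.01 = 220.05 g

220.05 g


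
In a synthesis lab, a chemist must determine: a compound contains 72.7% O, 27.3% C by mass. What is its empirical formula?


Assume 100 g sample. Moles of each element:
  O: 72.7/16.0 = 4.544 mol
  C: 27.3/12.01 = 2.273 mol
Divide by smallest (2.273):
  O: 4.544/2.273 = 2.0
  C: 2.273/2.273 = 1.0
Empirical formula: CO2

CO2


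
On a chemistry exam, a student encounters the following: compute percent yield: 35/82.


% yield = actual/theoretical × 100
= 35/82 × 100
= 42.68%

42.68%


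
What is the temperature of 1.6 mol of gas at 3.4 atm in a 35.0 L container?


PV = nRT  (R = 0.08206 L·atm/(mol·K))
T = PV/(nR) = 3.4×35.0/(1.6×0.08206)
= 119.00/0.131296
= 906.35 K

906.35 K


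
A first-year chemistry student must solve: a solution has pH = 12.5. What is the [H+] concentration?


[H+] = 10^(-pH) = 10^(-12.5)
= 3.16×10^-13 M

3.16×10^-13 M


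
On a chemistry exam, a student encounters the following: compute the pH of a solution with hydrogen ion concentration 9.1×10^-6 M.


pH = -log10([H+]) = -log10(9.1×10^-6)
= 6 - log10(9.1)
= 6 - 0.96
= 5.04

5.04
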